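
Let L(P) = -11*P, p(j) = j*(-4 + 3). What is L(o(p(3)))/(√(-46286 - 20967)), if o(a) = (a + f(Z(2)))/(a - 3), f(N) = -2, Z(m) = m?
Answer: 55*I*√67253/403518 ≈ 0.035347*I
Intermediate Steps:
p(j) = -j (p(j) = j*(-1) = -j)
o(a) = (-2 + a)/(-3 + a) (o(a) = (a - 2)/(a - 3) = (-2 + a)/(-3 + a))
L(o(p(3)))/(√(-46286 - 20967)) = (-11*(-2 - 1*3)/(-3 - 1*3))/(√(-46286 - 20967)) = (-11*(-2 - 3)/(-3 - 3))/(√(-67253)) = (-11*(-5)/(-6))/((I*√67253)) = (-(-11)*(-5)/6)*(-I*√67253/67253) = (-11*⅚)*(-I*√67253/67253) = -(-55)*I*√67253/403518 = 55*I*√67253/403518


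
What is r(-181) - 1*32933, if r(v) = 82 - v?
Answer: -32670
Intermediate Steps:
r(-181) - 1*32933 = (82 - 1*(-181)) - 1*32933 = (82 + 181) - 32933 = 263 - 32933 = -32670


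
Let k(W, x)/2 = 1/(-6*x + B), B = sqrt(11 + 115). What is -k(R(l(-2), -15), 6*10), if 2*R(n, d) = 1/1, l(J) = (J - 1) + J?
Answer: 40/7193 + sqrt(14)/21579 ≈ 0.0057344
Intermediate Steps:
l(J) = -1 + 2*J (l(J) = (-1 + J) + J = -1 + 2*J)
R(n, d) = 1/2 (R(n, d) = (1/2)/1 = (1/2)*1 = 1/2)
B = 3*sqrt(14) (B = sqrt(126) = 3*sqrt(14) ≈ 11.225)
k(W, x) = 2/(-6*x + 3*sqrt(14))
-k(R(l(-2), -15), 6*10) = -(-2)/(-3*sqrt(14) + 6*(6*10)) = -(-2)/(-3*sqrt(14) + 6*60) = -(-2)/(-3*sqrt(14) + 360) = -(-2)/(360 - 3*sqrt(14)) = 2/(360 - 3*sqrt(14))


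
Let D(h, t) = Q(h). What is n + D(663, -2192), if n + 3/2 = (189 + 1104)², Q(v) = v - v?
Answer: 3343695/2 ≈ 1.6718e+6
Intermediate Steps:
Q(v) = 0
n = 3343695/2 (n = -3/2 + (189 + 1104)² = -3/2 + 1293² = -3/2 + 1671849 = 3343695/2 ≈ 1.6718e+6)
D(h, t) = 0
n + D(663, -2192) = 3343695/2 + 0 = 3343695/2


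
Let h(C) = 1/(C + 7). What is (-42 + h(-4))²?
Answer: 15625/9 ≈ 1736.1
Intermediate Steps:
h(C) = 1/(7 + C)
(-42 + h(-4))² = (-42 + 1/(7 - 4))² = (-42 + 1/3)² = (-42 + ⅓)² = (-125/3)² = 15625/9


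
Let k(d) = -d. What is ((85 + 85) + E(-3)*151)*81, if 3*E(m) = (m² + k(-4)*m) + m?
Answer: -10692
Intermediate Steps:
E(m) = m²/3 + 5*m/3 (E(m) = ((m² + (-1*(-4))*m) + m)/3 = ((m² + 4*m) + m)/3 = (m² + 5*m)/3 = m²/3 + 5*m/3)
((85 + 85) + E(-3)*151)*81 = ((85 + 85) + ((⅓)*(-3)*(5 - 3))*151)*81 = (170 + ((⅓)*(-3)*2)*151)*81 = (170 - 2*151)*81 = (170 - 302)*81 = -132*81 = -10692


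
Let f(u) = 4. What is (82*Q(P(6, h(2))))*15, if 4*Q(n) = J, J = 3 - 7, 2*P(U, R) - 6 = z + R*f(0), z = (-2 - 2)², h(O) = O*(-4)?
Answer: -1230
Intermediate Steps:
h(O) = -4*O
z = 16 (z = (-4)² = 16)
P(U, R) = 11 + 2*R (P(U, R) = 3 + (16 + R*4)/2 = 3 + (16 + 4*R)/2 = 3 + (8 + 2*R) = 11 + 2*R)
J = -4
Q(n) = -1 (Q(n) = (¼)*(-4) = -1)
(82*Q(P(6, h(2))))*15 = (82*(-1))*15 = -82*15 = -1230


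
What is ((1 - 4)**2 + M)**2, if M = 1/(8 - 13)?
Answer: 1936/25 ≈ 77.440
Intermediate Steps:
M = -1/5 (M = 1/(-5) = -1/5 ≈ -0.20000)
((1 - 4)**2 + M)**2 = ((1 - 4)**2 - 1/5)**2 = ((-3)**2 - 1/5)**2 = (9 - 1/5)**2 = (44/5)**2 = 1936/25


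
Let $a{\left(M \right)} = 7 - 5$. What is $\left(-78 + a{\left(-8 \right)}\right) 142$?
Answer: $-10792$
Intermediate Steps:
$a{\left(M \right)} = 2$ ($a{\left(M \right)} = 7 - 5 = 2$)
$\left(-78 + a{\left(-8 \right)}\right) 142 = \left(-78 + 2\right) 142 = \left(-76\right) 142 = -10792$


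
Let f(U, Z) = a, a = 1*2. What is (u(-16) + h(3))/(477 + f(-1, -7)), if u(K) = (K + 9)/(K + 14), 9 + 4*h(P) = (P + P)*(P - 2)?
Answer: 11/1916 ≈ 0.0057411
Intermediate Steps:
h(P) = -9/4 + P*(-2 + P)/2 (h(P) = -9/4 + ((P + P)*(P - 2))/4 = -9/4 + ((2*P)*(-2 + P))/4 = -9/4 + (2*P*(-2 + P))/4 = -9/4 + P*(-2 + P)/2)
a = 2
f(U, Z) = 2
u(K) = (9 + K)/(14 + K)
(u(-16) + h(3))/(477 + f(-1, -7)) = ((9 - 16)/(14 - 16) + (-9/4 + (1/2)*3**2 - 1*3))/(477 + 2) = (-7/(-2) + (-9/4 + (1/2)*9 - 3))/479 = (-1/2*(-7) + (-9/4 + 9/2 - 3))*(1/479) = (7/2 - 3/4)*(1/479) = (11/4)*(1/479) = 11/1916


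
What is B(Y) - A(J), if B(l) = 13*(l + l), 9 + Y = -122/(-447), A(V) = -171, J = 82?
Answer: -24989/447 ≈ -55.904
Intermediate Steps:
Y = -3901/447 (Y = -9 - 122/(-447) = -9 - 122*(-1/447) = -9 + 122/447 = -3901/447 ≈ -8.7271)
B(l) = 26*l (B(l) = 13*(2*l) = 26*l)
B(Y) - A(J) = 26*(-3901/447) - 1*(-171) = -101426/447 + 171 = -24989/447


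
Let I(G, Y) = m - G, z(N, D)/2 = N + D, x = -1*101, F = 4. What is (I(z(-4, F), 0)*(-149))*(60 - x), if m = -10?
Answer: 239890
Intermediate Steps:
x = -101
z(N, D) = 2*D + 2*N (z(N, D) = 2*(N + D) = 2*(D + N) = 2*D + 2*N)
I(G, Y) = -10 - G
(I(z(-4, F), 0)*(-149))*(60 - x) = ((-10 - (2*4 + 2*(-4)))*(-149))*(60 - 1*(-101)) = ((-10 - (8 - 8))*(-149))*(60 + 101) = ((-10 - 1*0)*(-149))*161 = ((-10 + 0)*(-149))*161 = -10*(-149)*161 = 1490*161 = 239890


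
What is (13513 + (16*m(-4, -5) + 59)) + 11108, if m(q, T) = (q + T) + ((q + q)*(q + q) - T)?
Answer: 25640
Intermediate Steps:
m(q, T) = q + 4*q² (m(q, T) = (T + q) + ((2*q)*(2*q) - T) = (T + q) + (4*q² - T) = (T + q) + (-T + 4*q²) = q + 4*q²)
(13513 + (16*m(-4, -5) + 59)) + 11108 = (13513 + (16*(-4*(1 + 4*(-4))) + 59)) + 11108 = (13513 + (16*(-4*(1 - 16)) + 59)) + 11108 = (13513 + (16*(-4*(-15)) + 59)) + 11108 = (13513 + (16*60 + 59)) + 11108 = (13513 + (960 + 59)) + 11108 = (13513 + 1019) + 11108 = 14532 + 11108 = 25640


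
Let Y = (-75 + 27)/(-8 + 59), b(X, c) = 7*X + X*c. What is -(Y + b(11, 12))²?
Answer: -12510369/289 ≈ -43289.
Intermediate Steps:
Y = -16/17 (Y = -48/51 = -48*1/51 = -16/17 ≈ -0.94118)
-(Y + b(11, 12))² = -(-16/17 + 11*(7 + 12))² = -(-16/17 + 11*19)² = -(-16/17 + 209)² = -(3537/17)² = -1*12510369/289 = -12510369/289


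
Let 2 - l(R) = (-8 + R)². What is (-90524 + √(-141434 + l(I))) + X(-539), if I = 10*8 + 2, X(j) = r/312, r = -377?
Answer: -2172605/24 + 2*I*√36727 ≈ -90525.0 + 383.29*I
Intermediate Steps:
X(j) = -29/24 (X(j) = -377/312 = -377*1/312 = -29/24)
I = 82 (I = 80 + 2 = 82)
l(R) = 2 - (-8 + R)²
(-90524 + √(-141434 + l(I))) + X(-539) = (-90524 + √(-141434 + (2 - (-8 + 82)²))) - 29/24 = (-90524 + √(-141434 + (2 - 1*74²))) - 29/24 = (-90524 + √(-141434 + (2 - 1*5476))) - 29/24 = (-90524 + √(-141434 + (2 - 5476))) - 29/24 = (-90524 + √(-141434 - 5474)) - 29/24 = (-90524 + √(-146908)) - 29/24 = (-90524 + 2*I*√36727) - 29/24 = -2172605/24 + 2*I*√36727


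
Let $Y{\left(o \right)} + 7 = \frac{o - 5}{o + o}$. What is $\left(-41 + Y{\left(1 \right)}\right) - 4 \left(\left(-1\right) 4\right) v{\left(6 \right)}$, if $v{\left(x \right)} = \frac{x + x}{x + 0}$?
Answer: $-1600$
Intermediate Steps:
$v{\left(x \right)} = 2$ ($v{\left(x \right)} = \frac{2 x}{x} = 2$)
$Y{\left(o \right)} = -7 + \frac{-5 + o}{2 o}$ ($Y{\left(o \right)} = -7 + \frac{o - 5}{o + o} = -7 + \frac{-5 + o}{2 o}$)
$\left(-41 + Y{\left(1 \right)}\right) - 4 \left(\left(-1\right) 4\right) v{\left(6 \right)} = \left(-41 + \frac{-5 - 13}{2 \cdot 1}\right) - 4 \left(\left(-1\right) 4\right) 2 = \left(-41 + \frac{1}{2} \cdot 1 \left(-5 - 13\right)\right) \left(-4\right) \left(-4\right) 2 = \left(-41 + \frac{1}{2} \cdot 1 \left(-18\right)\right) 16 \cdot 2 = \left(-41 - 9\right) 32 = \left(-50\right) 32 = -1600$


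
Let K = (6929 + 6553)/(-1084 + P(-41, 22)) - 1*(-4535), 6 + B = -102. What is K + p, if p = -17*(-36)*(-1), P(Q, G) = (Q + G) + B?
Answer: 676753/173 ≈ 3911.9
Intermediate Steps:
B = -108 (B = -6 - 102 = -108)
P(Q, G) = -108 + G + Q (P(Q, G) = (Q + G) - 108 = (G + Q) - 108 = -108 + G + Q)
K = 782629/173 (K = (6929 + 6553)/(-1084 + (-108 + 22 - 41)) - 1*(-4535) = 13482/(-1084 - 127) + 4535 = 13482/(-1211) + 4535 = 13482*(-1/1211) + 4535 = -1926/173 + 4535 = 782629/173 ≈ 4523.9)
p = -612 (p = 612*(-1) = -612)
K + p = 782629/173 - 612 = 676753/173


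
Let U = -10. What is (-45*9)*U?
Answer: 4050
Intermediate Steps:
(-45*9)*U = -45*9*(-10) = -405*(-10) = 4050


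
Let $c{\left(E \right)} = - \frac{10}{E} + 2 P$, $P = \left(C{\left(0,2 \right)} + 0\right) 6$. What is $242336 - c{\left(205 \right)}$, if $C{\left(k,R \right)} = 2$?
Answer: $\frac{9934794}{41} \approx 2.4231 \cdot 10^{5}$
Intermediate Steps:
$P = 12$ ($P = \left(2 + 0\right) 6 = 2 \cdot 6 = 12$)
$c{\left(E \right)} = 24 - \frac{10}{E}$ ($c{\left(E \right)} = - \frac{10}{E} + 2 \cdot 12 = - \frac{10}{E} + 24 = 24 - \frac{10}{E}$)
$242336 - c{\left(205 \right)} = 242336 - \left(24 - \frac{10}{205}\right) = 242336 - \left(24 - \frac{2}{41}\right) = 242336 - \frac{982}{41} = \frac{9934794}{41}$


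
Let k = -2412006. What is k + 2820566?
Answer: 408560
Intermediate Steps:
k + 2820566 = -2412006 + 2820566 = 408560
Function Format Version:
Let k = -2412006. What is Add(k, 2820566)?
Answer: 408560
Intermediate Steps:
Add(k, 2820566) = Add(-2412006, 2820566) = 408560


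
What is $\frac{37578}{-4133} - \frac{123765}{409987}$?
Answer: $- \frac{15918012231}{1694476271} \approx -9.3941$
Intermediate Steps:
$\frac{37578}{-4133} - \frac{123765}{409987} = 37578 \left(- \frac{1}{4133}\right) - \frac{123765}{409987} = - \frac{37578}{4133} - \frac{123765}{409987} = - \frac{15918012231}{1694476271}$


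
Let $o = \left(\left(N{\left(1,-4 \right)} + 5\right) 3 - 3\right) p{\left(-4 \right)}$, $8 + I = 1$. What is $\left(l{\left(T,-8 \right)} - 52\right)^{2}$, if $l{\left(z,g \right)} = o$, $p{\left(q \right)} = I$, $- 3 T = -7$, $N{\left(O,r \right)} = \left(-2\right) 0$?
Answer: $18496$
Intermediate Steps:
$I = -7$ ($I = -8 + 1 = -7$)
$N{\left(O,r \right)} = 0$
$T = \frac{7}{3}$ ($T = \left(- \frac{1}{3}\right) \left(-7\right) = \frac{7}{3} \approx 2.3333$)
$p{\left(q \right)} = -7$
$o = -84$ ($o = \left(\left(0 + 5\right) 3 - 3\right) \left(-7\right) = \left(5 \cdot 3 - 3\right) \left(-7\right) = \left(15 - 3\right) \left(-7\right) = 12 \left(-7\right) = -84$)
$l{\left(z,g \right)} = -84$
$\left(l{\left(T,-8 \right)} - 52\right)^{2} = \left(-84 - 52\right)^{2} = \left(-136\right)^{2} = 18496$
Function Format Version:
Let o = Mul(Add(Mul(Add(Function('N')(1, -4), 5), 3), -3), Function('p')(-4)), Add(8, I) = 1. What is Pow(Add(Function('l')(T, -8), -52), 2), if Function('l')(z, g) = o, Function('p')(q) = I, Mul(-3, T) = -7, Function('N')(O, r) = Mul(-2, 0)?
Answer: 18496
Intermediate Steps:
I = -7 (I = Add(-8, 1) = -7)
Function('N')(O, r) = 0
T = Rational(7, 3) (T = Mul(Rational(-1, 3), -7) = Rational(7, 3) ≈ 2.3333)
Function('p')(q) = -7
o = -84 (o = Mul(Add(Mul(Add(0, 5), 3), -3), -7) = Mul(Add(Mul(5, 3), -3), -7) = Mul(Add(15, -3), -7) = Mul(12, -7) = -84)
Function('l')(z, g) = -84
Pow(Add(Function('l')(T, -8), -52), 2) = Pow(Add(-84, -52), 2) = Pow(-136, 2) = 18496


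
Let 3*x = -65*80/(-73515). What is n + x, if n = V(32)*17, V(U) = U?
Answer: 1845872/3393 ≈ 544.02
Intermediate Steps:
x = 80/3393 (x = (-65*80/(-73515))/3 = (-5200*(-1/73515))/3 = (⅓)*(80/1131) = 80/3393 ≈ 0.023578)
n = 544 (n = 32*17 = 544)
n + x = 544 + 80/3393 = 1845872/3393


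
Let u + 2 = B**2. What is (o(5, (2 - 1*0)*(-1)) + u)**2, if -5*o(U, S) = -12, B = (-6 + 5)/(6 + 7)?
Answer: 117649/714025 ≈ 0.16477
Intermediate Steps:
B = -1/13 ≈ -0.076923
o(U, S) = 12/5 (o(U, S) = -1/5*(-12) = 12/5)
u = -337/169 (u = -2 + (-1/13)**2 = -2 + 1/169 = -337/169 ≈ -1.9941)
(o(5, (2 - 1*0)*(-1)) + u)**2 = (12/5 - 337/169)**2 = (343/845)**2 = 117649/714025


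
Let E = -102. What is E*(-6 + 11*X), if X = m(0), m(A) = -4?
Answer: 5100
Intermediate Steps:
X = -4
E*(-6 + 11*X) = -102*(-6 + 11*(-4)) = -102*(-6 - 44) = -102*(-50) = 5100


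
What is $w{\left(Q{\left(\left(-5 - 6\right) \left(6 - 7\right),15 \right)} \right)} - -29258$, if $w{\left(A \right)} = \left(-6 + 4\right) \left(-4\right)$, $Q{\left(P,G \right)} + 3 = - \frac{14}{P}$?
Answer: $29266$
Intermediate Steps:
$Q{\left(P,G \right)} = -3 - \frac{14}{P}$
$w{\left(A \right)} = 8$ ($w{\left(A \right)} = \left(-2\right) \left(-4\right) = 8$)
$w{\left(Q{\left(\left(-5 - 6\right) \left(6 - 7\right),15 \right)} \right)} - -29258 = 8 - -29258 = 8 + 29258 = 29266$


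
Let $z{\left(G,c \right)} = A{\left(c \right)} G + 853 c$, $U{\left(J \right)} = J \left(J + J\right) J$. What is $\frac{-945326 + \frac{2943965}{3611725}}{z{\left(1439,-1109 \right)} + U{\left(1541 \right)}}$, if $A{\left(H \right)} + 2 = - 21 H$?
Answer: $- \frac{682850920677}{5310197088622010} \approx -0.00012859$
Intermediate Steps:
$A{\left(H \right)} = -2 - 21 H$
$U{\left(J \right)} = 2 J^{3}$ ($U{\left(J \right)} = J 2 J J = 2 J^{2} J = 2 J^{3}$)
$z{\left(G,c \right)} = 853 c + G \left(-2 - 21 c\right)$ ($z{\left(G,c \right)} = \left(-2 - 21 c\right) G + 853 c = G \left(-2 - 21 c\right) + 853 c = 853 c + G \left(-2 - 21 c\right)$)
$\frac{-945326 + \frac{2943965}{3611725}}{z{\left(1439,-1109 \right)} + U{\left(1541 \right)}} = \frac{-945326 + \frac{2943965}{3611725}}{\left(853 \left(-1109\right) - 1439 \left(2 + 21 \left(-1109\right)\right)\right) + 2 \cdot 1541^{3}} = \frac{-945326 + 2943965 \cdot \frac{1}{3611725}}{\left(-945977 - 1439 \left(2 - 23289\right)\right) + 2 \cdot 3659383421} = \frac{-945326 + \frac{588793}{722345}}{\left(-945977 - 1439 \left(-23287\right)\right) + 7318766842} = - \frac{682850920677}{722345 \left(\left(-945977 + 33509993\right) + 7318766842\right)} = - \frac{682850920677}{722345 \left(32564016 + 7318766842\right)} = - \frac{682850920677}{722345 \cdot 7351330858} = \left(- \frac{682850920677}{722345}\right) \frac{1}{7351330858} = - \frac{682850920677}{5310197088622010}$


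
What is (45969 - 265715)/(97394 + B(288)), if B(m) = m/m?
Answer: -219746/97395 ≈ -2.2562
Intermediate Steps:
B(m) = 1
(45969 - 265715)/(97394 + B(288)) = (45969 - 265715)/(97394 + 1) = -219746/97395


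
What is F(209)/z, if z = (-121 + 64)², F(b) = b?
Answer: 11/171 ≈ 0.064327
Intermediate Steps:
z = 3249 (z = (-57)² = 3249)
F(209)/z = 209/3249 = 209*(1/3249) = 11/171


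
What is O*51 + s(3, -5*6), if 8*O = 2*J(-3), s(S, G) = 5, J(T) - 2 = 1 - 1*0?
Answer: 173/4 ≈ 43.250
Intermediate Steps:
J(T) = 3 (J(T) = 2 + (1 - 1*0) = 2 + (1 + 0) = 2 + 1 = 3)
O = ¾ (O = (2*3)/8 = (⅛)*6 = ¾ ≈ 0.75000)
O*51 + s(3, -5*6) = (¾)*51 + 5 = 153/4 + 5 = 173/4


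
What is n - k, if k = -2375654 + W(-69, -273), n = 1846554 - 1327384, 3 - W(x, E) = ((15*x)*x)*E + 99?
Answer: -16601375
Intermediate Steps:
W(x, E) = -96 - 15*E*x² (W(x, E) = 3 - (((15*x)*x)*E + 99) = 3 - ((15*x²)*E + 99) = 3 - (15*E*x² + 99) = 3 - (99 + 15*E*x²) = 3 + (-99 - 15*E*x²) = -96 - 15*E*x²)
n = 519170
k = 17120545 (k = -2375654 + (-96 - 15*(-273)*(-69)²) = -2375654 + (-96 - 15*(-273)*4761) = -2375654 + (-96 + 19496295) = -2375654 + 19496199 = 17120545)
n - k = 519170 - 1*17120545 = 519170 - 17120545 = -16601375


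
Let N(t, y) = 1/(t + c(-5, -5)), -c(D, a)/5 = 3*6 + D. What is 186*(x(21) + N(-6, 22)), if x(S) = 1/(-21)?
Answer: -5704/497 ≈ -11.477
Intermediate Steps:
x(S) = -1/21
c(D, a) = -90 - 5*D (c(D, a) = -5*(3*6 + D) = -5*(18 + D) = -90 - 5*D)
N(t, y) = 1/(-65 + t) (N(t, y) = 1/(t + (-90 - 5*(-5))) = 1/(t + (-90 + 25)) = 1/(t - 65) = 1/(-65 + t))
186*(x(21) + N(-6, 22)) = 186*(-1/21 + 1/(-65 - 6)) = 186*(-1/21 + 1/(-71)) = 186*(-1/21 - 1/71) = 186*(-92/1491) = -5704/497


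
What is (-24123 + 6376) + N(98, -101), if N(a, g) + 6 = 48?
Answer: -17705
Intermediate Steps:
N(a, g) = 42 (N(a, g) = -6 + 48 = 42)
(-24123 + 6376) + N(98, -101) = (-24123 + 6376) + 42 = -17747 + 42 = -17705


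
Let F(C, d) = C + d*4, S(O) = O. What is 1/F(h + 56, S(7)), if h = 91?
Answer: 1/175 ≈ 0.0057143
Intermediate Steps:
F(C, d) = C + 4*d
1/F(h + 56, S(7)) = 1/((91 + 56) + 4*7) = 1/(147 + 28) = 1/175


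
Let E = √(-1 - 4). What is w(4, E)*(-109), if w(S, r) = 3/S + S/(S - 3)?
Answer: -2071/4 ≈ -517.75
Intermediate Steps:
E = I*√5 (E = √(-5) = I*√5 ≈ 2.2361*I)
w(S, r) = 3/S + S/(-3 + S)
w(4, E)*(-109) = ((-9 + 4² + 3*4)/(4*(-3 + 4)))*(-109) = ((¼)*(-9 + 16 + 12)/1)*(-109) = ((¼)*1*19)*(-109) = (19/4)*(-109) = -2071/4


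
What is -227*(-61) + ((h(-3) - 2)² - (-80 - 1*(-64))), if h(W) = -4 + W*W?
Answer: 13872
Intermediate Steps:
h(W) = -4 + W²
-227*(-61) + ((h(-3) - 2)² - (-80 - 1*(-64))) = -227*(-61) + (((-4 + (-3)²) - 2)² - (-80 - 1*(-64))) = 13847 + (((-4 + 9) - 2)² - (-80 + 64)) = 13847 + ((5 - 2)² - 1*(-16)) = 13847 + (3² + 16) = 13847 + (9 + 16) = 13847 + 25 = 13872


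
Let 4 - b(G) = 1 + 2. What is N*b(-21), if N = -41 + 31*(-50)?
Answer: -1591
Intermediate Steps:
N = -1591 (N = -41 - 1550 = -1591)
b(G) = 1 (b(G) = 4 - (1 + 2) = 4 - 1*3 = 4 - 3 = 1)
N*b(-21) = -1591*1 = -1591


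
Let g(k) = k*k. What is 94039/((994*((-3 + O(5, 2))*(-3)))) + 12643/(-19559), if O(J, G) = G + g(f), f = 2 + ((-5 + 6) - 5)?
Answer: -1952413079/174974814 ≈ -11.158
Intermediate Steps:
f = -2 (f = 2 + (1 - 5) = 2 - 4 = -2)
g(k) = k²
O(J, G) = 4 + G (O(J, G) = G + (-2)² = G + 4 = 4 + G)
94039/((994*((-3 + O(5, 2))*(-3)))) + 12643/(-19559) = 94039/((994*((-3 + (4 + 2))*(-3)))) + 12643/(-19559) = 94039/((994*((-3 + 6)*(-3)))) + 12643*(-1/19559) = 94039/((994*(3*(-3)))) - 12643/19559 = 94039/((994*(-9))) - 12643/19559 = 94039/(-8946) - 12643/19559 = 94039*(-1/8946) - 12643/19559 = -94039/8946 - 12643/19559 = -1952413079/174974814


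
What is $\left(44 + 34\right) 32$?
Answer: $2496$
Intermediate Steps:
$\left(44 + 34\right) 32 = 78 \cdot 32 = 2496$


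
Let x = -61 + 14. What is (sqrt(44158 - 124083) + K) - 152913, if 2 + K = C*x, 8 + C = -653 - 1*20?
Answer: -120908 + 5*I*sqrt(3197) ≈ -1.2091e+5 + 282.71*I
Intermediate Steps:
x = -47
C = -681 (C = -8 + (-653 - 1*20) = -8 + (-653 - 20) = -8 - 673 = -681)
K = 32005 (K = -2 - 681*(-47) = -2 + 32007 = 32005)
(sqrt(44158 - 124083) + K) - 152913 = (sqrt(44158 - 124083) + 32005) - 152913 = (sqrt(-79925) + 32005) - 152913 = (5*I*sqrt(3197) + 32005) - 152913 = (32005 + 5*I*sqrt(3197)) - 152913 = -120908 + 5*I*sqrt(3197)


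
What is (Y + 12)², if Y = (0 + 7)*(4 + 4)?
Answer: 4624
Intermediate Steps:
Y = 56 (Y = 7*8 = 56)
(Y + 12)² = (56 + 12)² = 68² = 4624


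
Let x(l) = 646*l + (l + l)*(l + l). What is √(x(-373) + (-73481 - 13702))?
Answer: 15*√1015 ≈ 477.89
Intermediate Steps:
x(l) = 4*l² + 646*l (x(l) = 646*l + (2*l)*(2*l) = 646*l + 4*l² = 4*l² + 646*l)
√(x(-373) + (-73481 - 13702)) = √(2*(-373)*(323 + 2*(-373)) + (-73481 - 13702)) = √(2*(-373)*(323 - 746) - 87183) = √(2*(-373)*(-423) - 87183) = √(315558 - 87183) = √228375 = 15*√1015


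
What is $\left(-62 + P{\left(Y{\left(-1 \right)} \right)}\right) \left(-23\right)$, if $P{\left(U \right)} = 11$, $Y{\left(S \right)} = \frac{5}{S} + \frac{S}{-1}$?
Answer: $1173$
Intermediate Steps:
$Y{\left(S \right)} = - S + \frac{5}{S}$ ($Y{\left(S \right)} = \frac{5}{S} + S \left(-1\right) = \frac{5}{S} - S = - S + \frac{5}{S}$)
$\left(-62 + P{\left(Y{\left(-1 \right)} \right)}\right) \left(-23\right) = \left(-62 + 11\right) \left(-23\right) = \left(-51\right) \left(-23\right) = 1173$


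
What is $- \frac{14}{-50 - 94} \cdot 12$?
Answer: $\frac{7}{6} \approx 1.1667$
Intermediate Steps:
$- \frac{14}{-50 - 94} \cdot 12 = - \frac{14}{-144} \cdot 12 = \left(-14\right) \left(- \frac{1}{144}\right) 12 = \frac{7}{72} \cdot 12 = \frac{7}{6}$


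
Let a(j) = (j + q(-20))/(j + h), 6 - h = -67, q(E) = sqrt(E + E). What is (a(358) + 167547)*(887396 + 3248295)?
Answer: 298651129787465/431 + 8271382*I*sqrt(10)/431 ≈ 6.9293e+11 + 60688.0*I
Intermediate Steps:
q(E) = sqrt(2)*sqrt(E) (q(E) = sqrt(2*E) = sqrt(2)*sqrt(E))
h = 73 (h = 6 - 1*(-67) = 6 + 67 = 73)
a(j) = (j + 2*I*sqrt(10))/(73 + j) (a(j) = (j + sqrt(2)*sqrt(-20))/(j + 73) = (j + sqrt(2)*(2*I*sqrt(5)))/(73 + j) = (j + 2*I*sqrt(10))/(73 + j))
(a(358) + 167547)*(887396 + 3248295) = ((358 + 2*I*sqrt(10))/(73 + 358) + 167547)*(887396 + 3248295) = ((358 + 2*I*sqrt(10))/431 + 167547)*4135691 = ((358/431 + 2*I*sqrt(10)/431) + 167547)*4135691 = (72213115/431 + 2*I*sqrt(10)/431)*4135691 = 298651129787465/431 + 8271382*I*sqrt(10)/431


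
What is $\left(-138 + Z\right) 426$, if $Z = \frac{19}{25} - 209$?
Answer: $- \frac{3687456}{25} \approx -1.475 \cdot 10^{5}$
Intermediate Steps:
$Z = - \frac{5206}{25}$ ($Z = 19 \cdot \frac{1}{25} - 209 = \frac{19}{25} - 209 = - \frac{5206}{25} \approx -208.24$)
$\left(-138 + Z\right) 426 = \left(-138 - \frac{5206}{25}\right) 426 = \left(- \frac{8656}{25}\right) 426 = - \frac{3687456}{25}$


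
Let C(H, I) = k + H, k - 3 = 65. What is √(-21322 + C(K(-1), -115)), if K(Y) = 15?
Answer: I*√21239 ≈ 145.74*I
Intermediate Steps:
k = 68 (k = 3 + 65 = 68)
C(H, I) = 68 + H
√(-21322 + C(K(-1), -115)) = √(-21322 + (68 + 15)) = √(-21322 + 83) = √(-21239) = I*√21239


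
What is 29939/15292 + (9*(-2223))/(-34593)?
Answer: 34400689/13564004 ≈ 2.5362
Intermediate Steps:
29939/15292 + (9*(-2223))/(-34593) = 29939*(1/15292) - 20007*(-1/34593) = 29939/15292 + 513/887 = 34400689/13564004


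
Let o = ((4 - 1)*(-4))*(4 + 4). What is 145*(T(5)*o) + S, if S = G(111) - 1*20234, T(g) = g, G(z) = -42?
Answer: -89876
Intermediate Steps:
S = -20276 (S = -42 - 1*20234 = -42 - 20234 = -20276)
o = -96 (o = (3*(-4))*8 = -12*8 = -96)
145*(T(5)*o) + S = 145*(5*(-96)) - 20276 = 145*(-480) - 20276 = -69600 - 20276 = -89876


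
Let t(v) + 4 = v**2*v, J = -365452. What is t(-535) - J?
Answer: -152764927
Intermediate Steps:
t(v) = -4 + v**3 (t(v) = -4 + v**2*v = -4 + v**3)
t(-535) - J = (-4 + (-535)**3) - 1*(-365452) = (-4 - 153130375) + 365452 = -153130379 + 365452 = -152764927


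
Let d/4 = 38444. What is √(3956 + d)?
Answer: 2*√39433 ≈ 397.15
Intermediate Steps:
d = 153776 (d = 4*38444 = 153776)
√(3956 + d) = √(3956 + 153776) = √157732 = 2*√39433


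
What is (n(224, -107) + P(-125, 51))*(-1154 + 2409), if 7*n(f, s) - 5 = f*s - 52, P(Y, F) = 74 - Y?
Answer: -28390610/7 ≈ -4.0558e+6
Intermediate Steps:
n(f, s) = -47/7 + f*s/7 (n(f, s) = 5/7 + (f*s - 52)/7 = 5/7 + (-52 + f*s)/7 = 5/7 + (-52/7 + f*s/7) = -47/7 + f*s/7)
(n(224, -107) + P(-125, 51))*(-1154 + 2409) = ((-47/7 + (⅐)*224*(-107)) + (74 - 1*(-125)))*(-1154 + 2409) = ((-47/7 - 3424) + (74 + 125))*1255 = (-24015/7 + 199)*1255 = -22622/7*1255 = -28390610/7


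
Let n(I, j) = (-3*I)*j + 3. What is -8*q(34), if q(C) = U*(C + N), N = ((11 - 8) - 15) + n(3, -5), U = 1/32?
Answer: -35/2 ≈ -17.500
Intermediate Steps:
U = 1/32 ≈ 0.031250
n(I, j) = 3 - 3*I*j (n(I, j) = -3*I*j + 3 = 3 - 3*I*j)
N = 36 (N = ((11 - 8) - 15) + (3 - 3*3*(-5)) = (3 - 15) + (3 + 45) = -12 + 48 = 36)
q(C) = 9/8 + C/32 (q(C) = (C + 36)/32 = (36 + C)/32 = 9/8 + C/32)
-8*q(34) = -8*(9/8 + (1/32)*34) = -8*(9/8 + 17/16) = -8*35/16 = -35/2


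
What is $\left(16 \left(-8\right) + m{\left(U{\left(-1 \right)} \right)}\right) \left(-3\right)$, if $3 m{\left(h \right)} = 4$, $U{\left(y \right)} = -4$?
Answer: $380$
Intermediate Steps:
$m{\left(h \right)} = \frac{4}{3}$ ($m{\left(h \right)} = \frac{1}{3} \cdot 4 = \frac{4}{3}$)
$\left(16 \left(-8\right) + m{\left(U{\left(-1 \right)} \right)}\right) \left(-3\right) = \left(16 \left(-8\right) + \frac{4}{3}\right) \left(-3\right) = \left(-128 + \frac{4}{3}\right) \left(-3\right) = \left(- \frac{380}{3}\right) \left(-3\right) = 380$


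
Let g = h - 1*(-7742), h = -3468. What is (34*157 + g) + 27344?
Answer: 36956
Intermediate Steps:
g = 4274 (g = -3468 - 1*(-7742) = -3468 + 7742 = 4274)
(34*157 + g) + 27344 = (34*157 + 4274) + 27344 = (5338 + 4274) + 27344 = 9612 + 27344 = 36956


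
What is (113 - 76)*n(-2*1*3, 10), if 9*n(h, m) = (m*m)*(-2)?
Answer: -7400/9 ≈ -822.22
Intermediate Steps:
n(h, m) = -2*m²/9 (n(h, m) = ((m*m)*(-2))/9 = (m²*(-2))/9 = (-2*m²)/9 = -2*m²/9)
(113 - 76)*n(-2*1*3, 10) = (113 - 76)*(-2/9*10²) = 37*(-2/9*100) = 37*(-200/9) = -7400/9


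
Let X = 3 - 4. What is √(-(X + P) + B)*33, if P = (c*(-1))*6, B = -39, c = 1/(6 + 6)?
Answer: 165*I*√6/2 ≈ 202.08*I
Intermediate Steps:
X = -1
c = 1/12 ≈ 0.083333
P = -½ (P = ((1/12)*(-1))*6 = -1/12*6 = -½ ≈ -0.50000)
√(-(X + P) + B)*33 = √(-(-1 - ½) - 39)*33 = √(-1*(-3/2) - 39)*33 = √(3/2 - 39)*33 = √(-75/2)*33 = (5*I*√6/2)*33 = 165*I*√6/2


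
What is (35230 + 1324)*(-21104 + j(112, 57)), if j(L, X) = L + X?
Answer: -765257990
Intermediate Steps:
(35230 + 1324)*(-21104 + j(112, 57)) = (35230 + 1324)*(-21104 + (112 + 57)) = 36554*(-21104 + 169) = 36554*(-20935) = -765257990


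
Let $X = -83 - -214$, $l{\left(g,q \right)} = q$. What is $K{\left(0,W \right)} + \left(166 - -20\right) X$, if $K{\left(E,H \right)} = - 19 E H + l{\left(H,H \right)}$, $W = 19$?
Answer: $24385$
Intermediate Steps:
$X = 131$ ($X = -83 + 214 = 131$)
$K{\left(E,H \right)} = H - 19 E H$ ($K{\left(E,H \right)} = - 19 E H + H = H - 19 E H$)
$K{\left(0,W \right)} + \left(166 - -20\right) X = 19 \left(1 - 0\right) + \left(166 - -20\right) 131 = 19 \left(1 + 0\right) + \left(166 + 20\right) 131 = 19 \cdot 1 + 186 \cdot 131 = 19 + 24366 = 24385$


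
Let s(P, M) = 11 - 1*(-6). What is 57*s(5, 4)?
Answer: 969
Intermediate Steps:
s(P, M) = 17 (s(P, M) = 11 + 6 = 17)
57*s(5, 4) = 57*17 = 969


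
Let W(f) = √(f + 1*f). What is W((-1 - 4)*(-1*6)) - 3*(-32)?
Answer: 96 + 2*√15 ≈ 103.75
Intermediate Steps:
W(f) = √2*√f (W(f) = √(f + f) = √(2*f) = √2*√f)
W((-1 - 4)*(-1*6)) - 3*(-32) = √2*√((-1 - 4)*(-1*6)) - 3*(-32) = √2*√(-5*(-6)) + 96 = √2*√30 + 96 = 2*√15 + 96 = 96 + 2*√15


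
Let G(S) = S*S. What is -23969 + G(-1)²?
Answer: -23968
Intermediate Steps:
G(S) = S²
-23969 + G(-1)² = -23969 + ((-1)²)² = -23969 + 1² = -23969 + 1 = -23968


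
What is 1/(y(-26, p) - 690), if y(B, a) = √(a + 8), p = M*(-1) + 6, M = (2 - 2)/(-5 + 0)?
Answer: -345/238043 - √14/476086 ≈ -0.0014572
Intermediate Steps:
M = 0 (M = 0/(-5) = 0*(-⅕) = 0)
p = 6 (p = 0*(-1) + 6 = 0 + 6 = 6)
y(B, a) = √(8 + a)
1/(y(-26, p) - 690) = 1/(√(8 + 6) - 690) = 1/(√14 - 690) = 1/(-690 + √14)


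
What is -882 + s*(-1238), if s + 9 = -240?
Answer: 307380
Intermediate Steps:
s = -249 (s = -9 - 240 = -249)
-882 + s*(-1238) = -882 - 249*(-1238) = -882 + 308262 = 307380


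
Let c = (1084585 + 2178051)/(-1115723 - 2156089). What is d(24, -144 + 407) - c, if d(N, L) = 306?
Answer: 251109277/817953 ≈ 307.00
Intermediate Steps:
c = -815659/817953 (c = 3262636/(-3271812) = 3262636*(-1/3271812) = -815659/817953 ≈ -0.99720)
d(24, -144 + 407) - c = 306 - 1*(-815659/817953) = 306 + 815659/817953 = 251109277/817953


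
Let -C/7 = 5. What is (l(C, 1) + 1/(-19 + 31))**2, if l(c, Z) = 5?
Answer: 3721/144 ≈ 25.840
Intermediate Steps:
C = -35 (C = -7*5 = -35)
(l(C, 1) + 1/(-19 + 31))**2 = (5 + 1/(-19 + 31))**2 = (5 + 1/12)**2 = (61/12)**2 = 3721/144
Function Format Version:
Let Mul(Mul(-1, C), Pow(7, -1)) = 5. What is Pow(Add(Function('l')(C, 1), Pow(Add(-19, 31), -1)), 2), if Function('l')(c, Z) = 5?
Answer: Rational(3721, 144) ≈ 25.840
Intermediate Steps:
C = -35 (C = Mul(-7, 5) = -35)
Pow(Add(Function('l')(C, 1), Pow(Add(-19, 31), -1)), 2) = Pow(Add(5, Pow(Add(-19, 31), -1)), 2) = Pow(Add(5, Pow(12, -1)), 2) = Pow(Add(5, Rational(1, 12)), 2) = Pow(Rational(61, 12), 2) = Rational(3721, 144)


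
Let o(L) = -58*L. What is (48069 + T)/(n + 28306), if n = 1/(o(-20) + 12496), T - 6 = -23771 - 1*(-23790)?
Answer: 656771664/386546737 ≈ 1.6991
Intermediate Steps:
T = 25 (T = 6 + (-23771 - 1*(-23790)) = 6 + (-23771 + 23790) = 6 + 19 = 25)
n = 1/13656 (n = 1/(-58*(-20) + 12496) = 1/(1160 + 12496) = 1/13656 ≈ 7.3228e-5)
(48069 + T)/(n + 28306) = (48069 + 25)/(1/13656 + 28306) = 48094/(386546737/13656) = 48094*(13656/386546737) = 656771664/386546737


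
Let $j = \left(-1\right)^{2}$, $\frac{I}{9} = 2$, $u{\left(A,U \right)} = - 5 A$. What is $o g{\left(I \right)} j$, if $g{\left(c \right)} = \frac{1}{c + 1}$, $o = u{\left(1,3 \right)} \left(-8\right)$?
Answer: $\frac{40}{19} \approx 2.1053$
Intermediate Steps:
$I = 18$ ($I = 9 \cdot 2 = 18$)
$o = 40$ ($o = \left(-5\right) 1 \left(-8\right) = \left(-5\right) \left(-8\right) = 40$)
$j = 1$
$g{\left(c \right)} = \frac{1}{1 + c}$
$o g{\left(I \right)} j = \frac{40}{1 + 18} \cdot 1 = \frac{40}{19} \cdot 1 = \frac{40}{19}$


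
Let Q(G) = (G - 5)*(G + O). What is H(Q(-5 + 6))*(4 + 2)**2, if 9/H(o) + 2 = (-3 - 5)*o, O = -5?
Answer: -162/65 ≈ -2.4923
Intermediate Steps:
Q(G) = (-5 + G)**2 (Q(G) = (G - 5)*(G - 5) = (-5 + G)*(-5 + G) = (-5 + G)**2)
H(o) = 9/(-2 - 8*o) (H(o) = 9/(-2 + (-3 - 5)*o) = 9/(-2 - 8*o))
H(Q(-5 + 6))*(4 + 2)**2 = (-9/(2 + 8*(25 + (-5 + 6)**2 - 10*(-5 + 6))))*(4 + 2)**2 = -9/(2 + 8*(25 + 1**2 - 10*1))*6**2 = -9/(2 + 8*(25 + 1 - 10))*36 = -9/(2 + 8*16)*36 = -9/(2 + 128)*36 = -9/130*36 = -162/65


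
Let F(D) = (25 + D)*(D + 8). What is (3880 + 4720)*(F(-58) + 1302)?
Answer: 25387200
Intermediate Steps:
F(D) = (8 + D)*(25 + D) (F(D) = (25 + D)*(8 + D) = (8 + D)*(25 + D))
(3880 + 4720)*(F(-58) + 1302) = (3880 + 4720)*((200 + (-58)² + 33*(-58)) + 1302) = 8600*((200 + 3364 - 1914) + 1302) = 8600*(1650 + 1302) = 8600*2952 = 25387200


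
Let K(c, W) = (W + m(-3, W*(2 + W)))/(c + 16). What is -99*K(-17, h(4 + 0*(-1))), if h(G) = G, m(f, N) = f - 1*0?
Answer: 99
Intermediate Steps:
m(f, N) = f (m(f, N) = f + 0 = f)
K(c, W) = (-3 + W)/(16 + c) (K(c, W) = (W - 3)/(c + 16) = (-3 + W)/(16 + c))
-99*K(-17, h(4 + 0*(-1))) = -99*(-3 + (4 + 0*(-1)))/(16 - 17) = -99*(-3 + (4 + 0))/(-1) = -(-99)*(-3 + 4) = -(-99) = -99*(-1) = 99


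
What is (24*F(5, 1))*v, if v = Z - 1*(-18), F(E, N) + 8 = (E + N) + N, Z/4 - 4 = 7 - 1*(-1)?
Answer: -1584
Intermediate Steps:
Z = 48 (Z = 16 + 4*(7 - 1*(-1)) = 16 + 4*(7 + 1) = 16 + 4*8 = 16 + 32 = 48)
F(E, N) = -8 + E + 2*N (F(E, N) = -8 + ((E + N) + N) = -8 + (E + 2*N) = -8 + E + 2*N)
v = 66 (v = 48 - 1*(-18) = 48 + 18 = 66)
(24*F(5, 1))*v = (24*(-8 + 5 + 2*1))*66 = (24*(-8 + 5 + 2))*66 = (24*(-1))*66 = -24*66 = -1584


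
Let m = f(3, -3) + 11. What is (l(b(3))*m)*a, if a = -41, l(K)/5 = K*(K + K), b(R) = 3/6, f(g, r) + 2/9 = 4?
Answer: -27265/18 ≈ -1514.7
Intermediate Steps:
f(g, r) = 34/9 (f(g, r) = -2/9 + 4 = 34/9)
b(R) = ½ (b(R) = 3*(⅙) = ½)
l(K) = 10*K² (l(K) = 5*(K*(K + K)) = 5*(K*(2*K)) = 5*(2*K²) = 10*K²)
m = 133/9 (m = 34/9 + 11 = 133/9 ≈ 14.778)
(l(b(3))*m)*a = ((10*(½)²)*(133/9))*(-41) = ((10*(¼))*(133/9))*(-41) = ((5/2)*(133/9))*(-41) = (665/18)*(-41) = -27265/18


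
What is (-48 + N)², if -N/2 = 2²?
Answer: 3136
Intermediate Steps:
N = -8 (N = -2*2² = -2*4 = -8)
(-48 + N)² = (-48 - 8)² = (-56)² = 3136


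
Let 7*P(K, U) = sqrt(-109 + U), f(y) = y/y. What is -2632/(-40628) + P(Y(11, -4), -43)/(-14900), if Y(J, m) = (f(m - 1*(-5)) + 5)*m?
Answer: 94/1451 - I*sqrt(38)/52150 ≈ 0.064783 - 0.00011821*I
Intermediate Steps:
f(y) = 1
Y(J, m) = 6*m (Y(J, m) = (1 + 5)*m = 6*m)
P(K, U) = sqrt(-109 + U)/7
-2632/(-40628) + P(Y(11, -4), -43)/(-14900) = -2632/(-40628) + (sqrt(-109 - 43)/7)/(-14900) = -2632*(-1/40628) + (sqrt(-152)/7)*(-1/14900) = 94/1451 + ((2*I*sqrt(38))/7)*(-1/14900) = 94/1451 + (2*I*sqrt(38)/7)*(-1/14900) = 94/1451 - I*sqrt(38)/52150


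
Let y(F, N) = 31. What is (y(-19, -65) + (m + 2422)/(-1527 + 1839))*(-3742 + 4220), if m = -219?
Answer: 2838125/156 ≈ 18193.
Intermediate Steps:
(y(-19, -65) + (m + 2422)/(-1527 + 1839))*(-3742 + 4220) = (31 + (-219 + 2422)/(-1527 + 1839))*(-3742 + 4220) = (31 + 2203/312)*478 = (11875/312)*478 = 2838125/156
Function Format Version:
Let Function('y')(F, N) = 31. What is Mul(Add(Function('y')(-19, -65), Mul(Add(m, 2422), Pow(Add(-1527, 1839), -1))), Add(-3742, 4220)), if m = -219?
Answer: Rational(2838125, 156) ≈ 18193.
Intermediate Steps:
Mul(Add(Function('y')(-19, -65), Mul(Add(m, 2422), Pow(Add(-1527, 1839), -1))), Add(-3742, 4220)) = Mul(Add(31, Mul(Add(-219, 2422), Pow(Add(-1527, 1839), -1))), Add(-3742, 4220)) = Mul(Add(31, Mul(2203, Pow(312, -1))), 478) = Mul(Add(31, Mul(2203, Rational(1, 312))), 478) = Mul(Add(31, Rational(2203, 312)), 478) = Mul(Rational(11875, 312), 478) = Rational(2838125, 156)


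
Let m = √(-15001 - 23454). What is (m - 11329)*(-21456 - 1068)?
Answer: 255174396 - 22524*I*√38455 ≈ 2.5517e+8 - 4.4169e+6*I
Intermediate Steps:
m = I*√38455 (m = √(-38455) = I*√38455 ≈ 196.1*I)
(m - 11329)*(-21456 - 1068) = (I*√38455 - 11329)*(-21456 - 1068) = (-11329 + I*√38455)*(-22524) = 255174396 - 22524*I*√38455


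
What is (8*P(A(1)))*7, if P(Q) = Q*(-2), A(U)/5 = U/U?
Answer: -560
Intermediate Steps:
A(U) = 5 (A(U) = 5*(U/U) = 5*1 = 5)
P(Q) = -2*Q
(8*P(A(1)))*7 = (8*(-2*5))*7 = (8*(-10))*7 = -80*7 = -560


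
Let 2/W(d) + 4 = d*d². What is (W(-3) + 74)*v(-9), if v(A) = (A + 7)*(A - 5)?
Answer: 64176/31 ≈ 2070.2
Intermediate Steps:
v(A) = (-5 + A)*(7 + A) (v(A) = (7 + A)*(-5 + A) = (-5 + A)*(7 + A))
W(d) = 2/(-4 + d³) (W(d) = 2/(-4 + d*d²) = 2/(-4 + d³))
(W(-3) + 74)*v(-9) = (2/(-4 + (-3)³) + 74)*(-35 + (-9)² + 2*(-9)) = (2/(-4 - 27) + 74)*(-35 + 81 - 18) = (2/(-31) + 74)*28 = (2*(-1/31) + 74)*28 = (-2/31 + 74)*28 = (2292/31)*28 = 64176/31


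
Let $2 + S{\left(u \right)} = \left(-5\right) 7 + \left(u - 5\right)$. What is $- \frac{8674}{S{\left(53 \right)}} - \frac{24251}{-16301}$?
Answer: $- \frac{141128113}{179311} \approx -787.06$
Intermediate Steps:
$S{\left(u \right)} = -42 + u$ ($S{\left(u \right)} = -2 + \left(\left(-5\right) 7 + \left(u - 5\right)\right) = -2 + \left(-35 + \left(-5 + u\right)\right) = -2 + \left(-40 + u\right) = -42 + u$)
$- \frac{8674}{S{\left(53 \right)}} - \frac{24251}{-16301} = - \frac{8674}{-42 + 53} - \frac{24251}{-16301} = - \frac{8674}{11} - - \frac{24251}{16301} = \left(-8674\right) \frac{1}{11} + \frac{24251}{16301} = - \frac{8674}{11} + \frac{24251}{16301} = - \frac{141128113}{179311}$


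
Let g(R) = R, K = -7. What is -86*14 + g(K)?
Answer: -1211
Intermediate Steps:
-86*14 + g(K) = -86*14 - 7 = -1204 - 7 = -1211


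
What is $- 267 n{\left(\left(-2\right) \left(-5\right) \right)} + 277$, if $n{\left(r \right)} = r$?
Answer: $-2393$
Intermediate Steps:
$- 267 n{\left(\left(-2\right) \left(-5\right) \right)} + 277 = - 267 \left(\left(-2\right) \left(-5\right)\right) + 277 = \left(-267\right) 10 + 277 = -2670 + 277 = -2393$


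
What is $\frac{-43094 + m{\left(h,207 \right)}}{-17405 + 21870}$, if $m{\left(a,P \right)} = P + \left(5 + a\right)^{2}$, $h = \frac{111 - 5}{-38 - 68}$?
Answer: $- \frac{42871}{4465} \approx -9.6016$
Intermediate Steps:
$h = -1$ ($h = \frac{106}{-106} = 106 \left(- \frac{1}{106}\right) = -1$)
$\frac{-43094 + m{\left(h,207 \right)}}{-17405 + 21870} = \frac{-43094 + \left(207 + \left(5 - 1\right)^{2}\right)}{-17405 + 21870} = \frac{-43094 + \left(207 + 4^{2}\right)}{4465} = \left(-43094 + \left(207 + 16\right)\right) \frac{1}{4465} = \left(-43094 + 223\right) \frac{1}{4465} = \left(-42871\right) \frac{1}{4465} = - \frac{42871}{4465}$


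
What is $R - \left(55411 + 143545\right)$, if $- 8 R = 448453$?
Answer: $- \frac{2040101}{8} \approx -2.5501 \cdot 10^{5}$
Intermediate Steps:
$R = - \frac{448453}{8}$ ($R = \left(- \frac{1}{8}\right) 448453 = - \frac{448453}{8} \approx -56057.0$)
$R - \left(55411 + 143545\right) = - \frac{448453}{8} - \left(55411 + 143545\right) = - \frac{448453}{8} - 198956 = - \frac{2040101}{8}$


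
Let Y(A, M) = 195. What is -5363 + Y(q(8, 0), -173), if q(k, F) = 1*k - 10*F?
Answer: -5168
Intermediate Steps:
q(k, F) = k - 10*F
-5363 + Y(q(8, 0), -173) = -5363 + 195 = -5168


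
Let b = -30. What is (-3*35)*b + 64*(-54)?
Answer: -306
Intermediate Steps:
(-3*35)*b + 64*(-54) = -3*35*(-30) + 64*(-54) = -105*(-30) - 3456 = 3150 - 3456 = -306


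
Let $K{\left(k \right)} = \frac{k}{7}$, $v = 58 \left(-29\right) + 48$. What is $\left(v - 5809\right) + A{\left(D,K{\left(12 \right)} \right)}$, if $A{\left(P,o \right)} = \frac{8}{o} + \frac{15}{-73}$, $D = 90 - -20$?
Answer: $- \frac{1629040}{219} \approx -7438.5$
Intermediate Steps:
$v = -1634$ ($v = -1682 + 48 = -1634$)
$D = 110$ ($D = 90 + 20 = 110$)
$K{\left(k \right)} = \frac{k}{7}$ ($K{\left(k \right)} = k \frac{1}{7} = \frac{k}{7}$)
$A{\left(P,o \right)} = - \frac{15}{73} + \frac{8}{o}$ ($A{\left(P,o \right)} = \frac{8}{o} + 15 \left(- \frac{1}{73}\right) = \frac{8}{o} - \frac{15}{73} = - \frac{15}{73} + \frac{8}{o}$)
$\left(v - 5809\right) + A{\left(D,K{\left(12 \right)} \right)} = \left(-1634 - 5809\right) - \left(\frac{15}{73} - \frac{8}{\frac{1}{7} \cdot 12}\right) = -7443 - \left(\frac{15}{73} - \frac{8}{\frac{12}{7}}\right) = -7443 + \left(- \frac{15}{73} + 8 \cdot \frac{7}{12}\right) = -7443 + \left(- \frac{15}{73} + \frac{14}{3}\right) = -7443 + \frac{977}{219} = - \frac{1629040}{219}$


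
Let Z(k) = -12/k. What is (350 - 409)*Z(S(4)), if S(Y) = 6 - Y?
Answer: 354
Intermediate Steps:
(350 - 409)*Z(S(4)) = (350 - 409)*(-12/(6 - 1*4)) = -(-708)/(6 - 4) = -(-708)/2 = -59*(-6) = 354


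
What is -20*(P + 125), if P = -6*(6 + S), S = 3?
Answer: -1420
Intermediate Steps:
P = -54 (P = -6*(6 + 3) = -6*9 = -54)
-20*(P + 125) = -20*(-54 + 125) = -20*71 = -1420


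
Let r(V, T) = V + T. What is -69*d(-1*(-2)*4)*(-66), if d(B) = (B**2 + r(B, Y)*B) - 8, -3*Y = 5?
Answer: 485760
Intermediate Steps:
Y = -5/3 (Y = -1/3*5 = -5/3 ≈ -1.6667)
r(V, T) = T + V
d(B) = -8 + B**2 + B*(-5/3 + B) (d(B) = (B**2 + (-5/3 + B)*B) - 8 = (B**2 + B*(-5/3 + B)) - 8 = -8 + B**2 + B*(-5/3 + B))
-69*d(-1*(-2)*4)*(-66) = -69*(-8 + 2*(-1*(-2)*4)**2 - 5*(-1*(-2))*4/3)*(-66) = -69*(-8 + 2*(2*4)**2 - 10*4/3)*(-66) = -69*(-8 + 2*8**2 - 5/3*8)*(-66) = -69*(-8 + 2*64 - 40/3)*(-66) = -69*(-8 + 128 - 40/3)*(-66) = -69*320/3*(-66) = -7360*(-66) = 485760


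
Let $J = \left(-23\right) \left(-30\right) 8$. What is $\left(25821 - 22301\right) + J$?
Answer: $9040$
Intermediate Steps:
$J = 5520$ ($J = 690 \cdot 8 = 5520$)
$\left(25821 - 22301\right) + J = \left(25821 - 22301\right) + 5520 = 3520 + 5520 = 9040$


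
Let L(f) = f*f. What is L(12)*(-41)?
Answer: -5904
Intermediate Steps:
L(f) = f²
L(12)*(-41) = 12²*(-41) = 144*(-41) = -5904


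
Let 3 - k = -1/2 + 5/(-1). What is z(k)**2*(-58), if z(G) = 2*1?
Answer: -232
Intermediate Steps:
k = 17/2 (k = 3 - (-1/2 + 5/(-1)) = 3 - (-1*1/2 + 5*(-1)) = 3 - (-1/2 - 5) = 3 - 1*(-11/2) = 3 + 11/2 = 17/2 ≈ 8.5000)
z(G) = 2
z(k)**2*(-58) = 2**2*(-58) = 4*(-58) = -232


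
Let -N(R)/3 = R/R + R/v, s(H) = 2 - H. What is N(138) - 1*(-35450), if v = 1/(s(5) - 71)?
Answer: 66083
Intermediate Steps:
v = -1/74 (v = 1/((2 - 1*5) - 71) = 1/((2 - 5) - 71) = 1/(-3 - 71) = 1/(-74) = -1/74 ≈ -0.013514)
N(R) = -3 + 222*R (N(R) = -3*(R/R + R/(-1/74)) = -3*(1 + R*(-74)) = -3*(1 - 74*R) = -3 + 222*R)
N(138) - 1*(-35450) = (-3 + 222*138) - 1*(-35450) = (-3 + 30636) + 35450 = 30633 + 35450 = 66083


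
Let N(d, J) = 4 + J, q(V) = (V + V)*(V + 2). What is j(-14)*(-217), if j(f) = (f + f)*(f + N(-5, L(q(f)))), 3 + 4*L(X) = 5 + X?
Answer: 452662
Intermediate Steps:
q(V) = 2*V*(2 + V) (q(V) = (2*V)*(2 + V) = 2*V*(2 + V))
L(X) = 1/2 + X/4 (L(X) = -3/4 + (5 + X)/4 = -3/4 + (5/4 + X/4) = 1/2 + X/4)
j(f) = 2*f*(9/2 + f + f*(2 + f)/2) (j(f) = (f + f)*(f + (4 + (1/2 + (2*f*(2 + f))/4))) = (2*f)*(f + (4 + (1/2 + f*(2 + f)/2))) = (2*f)*(f + (9/2 + f*(2 + f)/2)) = (2*f)*(9/2 + f + f*(2 + f)/2) = 2*f*(9/2 + f + f*(2 + f)/2))
j(-14)*(-217) = -14*(9 + (-14)**2 + 4*(-14))*(-217) = -14*(9 + 196 - 56)*(-217) = -14*149*(-217) = -2086*(-217) = 452662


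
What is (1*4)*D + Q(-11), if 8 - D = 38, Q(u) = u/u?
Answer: -119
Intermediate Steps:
Q(u) = 1
D = -30 (D = 8 - 1*38 = 8 - 38 = -30)
(1*4)*D + Q(-11) = (1*4)*(-30) + 1 = 4*(-30) + 1 = -120 + 1 = -119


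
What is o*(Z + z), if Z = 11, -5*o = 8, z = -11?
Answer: 0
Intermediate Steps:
o = -8/5 (o = -1/5*8 = -8/5 ≈ -1.6000)
o*(Z + z) = -8*(11 - 11)/5 = -8/5*0 = 0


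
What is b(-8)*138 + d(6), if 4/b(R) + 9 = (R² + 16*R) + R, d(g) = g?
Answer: -22/27 ≈ -0.81481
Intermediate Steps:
b(R) = 4/(-9 + R² + 17*R) (b(R) = 4/(-9 + ((R² + 16*R) + R)) = 4/(-9 + (R² + 17*R)) = 4/(-9 + R² + 17*R))
b(-8)*138 + d(6) = (4/(-9 + (-8)² + 17*(-8)))*138 + 6 = (4/(-9 + 64 - 136))*138 + 6 = (4/(-81))*138 + 6 = (4*(-1/81))*138 + 6 = -4/81*138 + 6 = -184/27 + 6 = -22/27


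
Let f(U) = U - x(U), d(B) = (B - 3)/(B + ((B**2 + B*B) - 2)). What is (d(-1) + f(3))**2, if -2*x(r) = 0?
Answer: 49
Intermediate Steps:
x(r) = 0 (x(r) = -1/2*0 = 0)
d(B) = (-3 + B)/(-2 + B + 2*B**2) (d(B) = (-3 + B)/(B + ((B**2 + B**2) - 2)) = (-3 + B)/(B + (2*B**2 - 2)) = (-3 + B)/(B + (-2 + 2*B**2)) = (-3 + B)/(-2 + B + 2*B**2))
f(U) = U (f(U) = U - 1*0 = U + 0 = U)
(d(-1) + f(3))**2 = ((-3 - 1)/(-2 - 1 + 2*(-1)**2) + 3)**2 = (-4/(-2 - 1 + 2*1) + 3)**2 = (-4/(-2 - 1 + 2) + 3)**2 = (-4/(-1) + 3)**2 = (-1*(-4) + 3)**2 = (4 + 3)**2 = 7**2 = 49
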